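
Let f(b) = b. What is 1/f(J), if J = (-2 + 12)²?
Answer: 1/100 ≈ 0.010000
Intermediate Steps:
J = 100 (J = 10² = 100)
1/f(J) = 1/100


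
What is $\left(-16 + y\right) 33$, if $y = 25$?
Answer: $297$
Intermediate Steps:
$\left(-16 + y\right) 33 = \left(-16 + 25\right) 33 = 9 \cdot 33 = 297$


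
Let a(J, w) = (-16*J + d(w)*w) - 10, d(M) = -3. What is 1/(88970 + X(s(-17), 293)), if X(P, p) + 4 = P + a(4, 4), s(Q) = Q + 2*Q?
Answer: 1/88829 ≈ 1.1258e-5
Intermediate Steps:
s(Q) = 3*Q
a(J, w) = -10 - 16*J - 3*w (a(J, w) = (-16*J - 3*w) - 10 = -10 - 16*J - 3*w)
X(P, p) = -90 + P (X(P, p) = -4 + (P + (-10 - 16*4 - 3*4)) = -4 + (P + (-10 - 64 - 12)) = -4 + (P - 86) = -4 + (-86 + P) = -90 + P)
1/(88970 + X(s(-17), 293)) = 1/(88970 + (-90 + 3*(-17))) = 1/(88970 + (-90 - 51)) = 1/(88970 - 141) = 1/88829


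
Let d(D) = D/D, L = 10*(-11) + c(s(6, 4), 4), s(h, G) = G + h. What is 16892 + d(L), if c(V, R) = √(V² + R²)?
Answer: 16893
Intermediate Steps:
c(V, R) = √(R² + V²)
L = -110 + 2*√29 (L = 10*(-11) + √(4² + (4 + 6)²) = -110 + √(16 + 10²) = -110 + √(16 + 100) = -110 + √116 = -110 + 2*√29 ≈ -99.230)
d(D) = 1
16892 + d(L) = 16892 + 1 = 16893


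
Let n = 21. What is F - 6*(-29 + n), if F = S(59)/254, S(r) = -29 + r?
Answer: 6111/127 ≈ 48.118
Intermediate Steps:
F = 15/127 (F = (-29 + 59)/254 = 30*(1/254) = 15/127 ≈ 0.11811)
F - 6*(-29 + n) = 15/127 - 6*(-29 + 21) = 15/127 - 6*(-8) = 15/127 - 1*(-48) = 15/127 + 48 = 6111/127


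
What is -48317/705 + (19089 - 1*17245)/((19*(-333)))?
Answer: -102333893/1486845 ≈ -68.826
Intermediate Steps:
-48317/705 + (19089 - 1*17245)/((19*(-333))) = -48317*1/705 + (19089 - 17245)/(-6327) = -48317/705 + 1844*(-1/6327) = -48317/705 - 1844/6327 = -102333893/1486845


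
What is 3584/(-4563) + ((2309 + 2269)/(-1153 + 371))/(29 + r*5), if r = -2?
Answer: -37070243/33898527 ≈ -1.0936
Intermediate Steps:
3584/(-4563) + ((2309 + 2269)/(-1153 + 371))/(29 + r*5) = 3584/(-4563) + ((2309 + 2269)/(-1153 + 371))/(29 - 2*5) = 3584*(-1/4563) + (4578/(-782))/(29 - 10) = -3584/4563 + (4578*(-1/782))/19 = -3584/4563 - 2289/391*1/19 = -3584/4563 - 2289/7429 = -37070243/33898527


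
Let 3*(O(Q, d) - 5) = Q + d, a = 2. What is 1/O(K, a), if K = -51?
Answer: -3/34 ≈ -0.088235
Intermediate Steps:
O(Q, d) = 5 + Q/3 + d/3 (O(Q, d) = 5 + (Q + d)/3 = 5 + (Q/3 + d/3) = 5 + Q/3 + d/3)
1/O(K, a) = 1/(5 + (1/3)*(-51) + (1/3)*2) = 1/(5 - 17 + 2/3) = 1/(-34/3) = -3/34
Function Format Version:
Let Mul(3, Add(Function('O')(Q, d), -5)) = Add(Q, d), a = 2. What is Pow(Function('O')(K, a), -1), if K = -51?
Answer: Rational(-3, 34) ≈ -0.088235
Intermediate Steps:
Function('O')(Q, d) = Add(5, Mul(Rational(1, 3), Q), Mul(Rational(1, 3), d)) (Function('O')(Q, d) = Add(5, Mul(Rational(1, 3), Add(Q, d))) = Add(5, Add(Mul(Rational(1, 3), Q), Mul(Rational(1, 3), d))) = Add(5, Mul(Rational(1, 3), Q), Mul(Rational(1, 3), d)))
Pow(Function('O')(K, a), -1) = Pow(Add(5, Mul(Rational(1, 3), -51), Mul(Rational(1, 3), 2)), -1) = Pow(Add(5, -17, Rational(2, 3)), -1) = Pow(Rational(-34, 3), -1) = Rational(-3, 34)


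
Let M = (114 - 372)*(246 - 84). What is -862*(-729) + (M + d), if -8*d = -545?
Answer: 4693361/8 ≈ 5.8667e+5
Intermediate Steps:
d = 545/8 (d = -1/8*(-545) = 545/8 ≈ 68.125)
M = -41796 (M = -258*162 = -41796)
-862*(-729) + (M + d) = -862*(-729) + (-41796 + 545/8) = 628398 - 333823/8 = 4693361/8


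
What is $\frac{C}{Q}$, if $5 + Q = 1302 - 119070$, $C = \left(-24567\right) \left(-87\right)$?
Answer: $- \frac{2137329}{117773} \approx -18.148$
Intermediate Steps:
$C = 2137329$
$Q = -117773$ ($Q = -5 + \left(1302 - 119070\right) = -5 - 117768 = -117773$)
$\frac{C}{Q} = \frac{2137329}{-117773} = 2137329 \left(- \frac{1}{117773}\right) = - \frac{2137329}{117773}$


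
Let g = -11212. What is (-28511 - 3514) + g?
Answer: -43237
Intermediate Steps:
(-28511 - 3514) + g = (-28511 - 3514) - 11212 = -32025 - 11212 = -43237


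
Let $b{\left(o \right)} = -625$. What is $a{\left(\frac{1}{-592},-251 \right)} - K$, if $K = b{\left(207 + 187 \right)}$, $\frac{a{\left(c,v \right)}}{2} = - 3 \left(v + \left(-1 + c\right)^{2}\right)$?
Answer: $\frac{372364445}{175232} \approx 2125.0$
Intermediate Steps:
$a{\left(c,v \right)} = - 6 v - 6 \left(-1 + c\right)^{2}$ ($a{\left(c,v \right)} = 2 \left(- 3 \left(v + \left(-1 + c\right)^{2}\right)\right) = 2 \left(- 3 v - 3 \left(-1 + c\right)^{2}\right) = - 6 v - 6 \left(-1 + c\right)^{2}$)
$K = -625$
$a{\left(\frac{1}{-592},-251 \right)} - K = \left(\left(-6\right) \left(-251\right) - 6 \left(-1 + \frac{1}{-592}\right)^{2}\right) - -625 = \left(1506 - 6 \left(-1 - \frac{1}{592}\right)^{2}\right) + 625 = \left(1506 - 6 \left(- \frac{593}{592}\right)^{2}\right) + 625 = \left(1506 - \frac{1054947}{175232}\right) + 625 = \frac{262844445}{175232} + 625 = \frac{372364445}{175232}$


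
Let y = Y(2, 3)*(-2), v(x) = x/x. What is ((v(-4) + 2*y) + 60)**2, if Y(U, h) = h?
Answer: 2401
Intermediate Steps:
v(x) = 1
y = -6 (y = 3*(-2) = -6)
((v(-4) + 2*y) + 60)**2 = ((1 + 2*(-6)) + 60)**2 = ((1 - 12) + 60)**2 = (-11 + 60)**2 = 49**2 = 2401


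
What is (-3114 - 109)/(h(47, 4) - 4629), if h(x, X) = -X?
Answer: 3223/4633 ≈ 0.69566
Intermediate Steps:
(-3114 - 109)/(h(47, 4) - 4629) = (-3114 - 109)/(-1*4 - 4629) = -3223/(-4 - 4629) = -3223/(-4633) = -3223*(-1/4633) = 3223/4633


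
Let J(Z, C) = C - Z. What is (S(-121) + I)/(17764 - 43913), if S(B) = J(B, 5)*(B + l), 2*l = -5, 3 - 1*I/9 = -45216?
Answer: -391410/26149 ≈ -14.968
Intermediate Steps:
I = 406971 (I = 27 - 9*(-45216) = 27 + 406944 = 406971)
l = -5/2 (l = (½)*(-5) = -5/2 ≈ -2.5000)
S(B) = (5 - B)*(-5/2 + B) (S(B) = (5 - B)*(B - 5/2) = (5 - B)*(-5/2 + B))
(S(-121) + I)/(17764 - 43913) = (-(-5 - 121)*(-5 + 2*(-121))/2 + 406971)/(17764 - 43913) = (-½*(-126)*(-5 - 242) + 406971)/(-26149) = (-½*(-126)*(-247) + 406971)*(-1/26149) = (-15561 + 406971)*(-1/26149) = 391410*(-1/26149) = -391410/26149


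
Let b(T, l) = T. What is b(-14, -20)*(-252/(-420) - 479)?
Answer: 33488/5 ≈ 6697.6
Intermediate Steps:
b(-14, -20)*(-252/(-420) - 479) = -14*(-252/(-420) - 479) = -14*(-252*(-1/420) - 479) = -14*(⅗ - 479) = -14*(-2392/5) = 33488/5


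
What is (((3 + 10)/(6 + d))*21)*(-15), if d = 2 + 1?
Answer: -455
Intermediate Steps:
d = 3
(((3 + 10)/(6 + d))*21)*(-15) = (((3 + 10)/(6 + 3))*21)*(-15) = ((13/9)*21)*(-15) = (91/3)*(-15) = -455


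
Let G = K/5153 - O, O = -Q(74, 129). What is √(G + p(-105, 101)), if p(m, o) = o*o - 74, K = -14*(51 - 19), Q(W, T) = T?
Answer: 12*√1891176765/5153 ≈ 101.27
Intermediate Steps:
O = -129 (O = -1*129 = -129)
K = -448 (K = -14*32 = -448)
p(m, o) = -74 + o² (p(m, o) = o² - 74 = -74 + o²)
G = 664289/5153 (G = -448/5153 - 1*(-129) = -448*1/5153 + 129 = -448/5153 + 129 = 664289/5153 ≈ 128.91)
√(G + p(-105, 101)) = √(664289/5153 + (-74 + 101²)) = √(664289/5153 + (-74 + 10201)) = √(664289/5153 + 10127) = √(52848720/5153) = 12*√1891176765/5153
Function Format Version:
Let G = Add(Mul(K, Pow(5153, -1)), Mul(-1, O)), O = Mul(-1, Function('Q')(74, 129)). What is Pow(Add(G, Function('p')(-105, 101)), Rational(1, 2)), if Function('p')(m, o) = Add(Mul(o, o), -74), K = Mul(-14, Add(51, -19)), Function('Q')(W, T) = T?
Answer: Mul(Rational(12, 5153), Pow(1891176765, Rational(1, 2))) ≈ 101.27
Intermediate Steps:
O = -129 (O = Mul(-1, 129) = -129)
K = -448 (K = Mul(-14, 32) = -448)
Function('p')(m, o) = Add(-74, Pow(o, 2)) (Function('p')(m, o) = Add(Pow(o, 2), -74) = Add(-74, Pow(o, 2)))
G = Rational(664289, 5153) (G = Add(Mul(-448, Pow(5153, -1)), Mul(-1, -129)) = Add(Mul(-448, Rational(1, 5153)), 129) = Add(Rational(-448, 5153), 129) = Rational(664289, 5153) ≈ 128.91)
Pow(Add(G, Function('p')(-105, 101)), Rational(1, 2)) = Pow(Add(Rational(664289, 5153), Add(-74, Pow(101, 2))), Rational(1, 2)) = Pow(Add(Rational(664289, 5153), Add(-74, 10201)), Rational(1, 2)) = Pow(Add(Rational(664289, 5153), 10127), Rational(1, 2)) = Pow(Rational(52848720, 5153), Rational(1, 2)) = Mul(Rational(12, 5153), Pow(1891176765, Rational(1, 2)))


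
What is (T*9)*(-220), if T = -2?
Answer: 3960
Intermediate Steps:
(T*9)*(-220) = -2*9*(-220) = -18*(-220) = 3960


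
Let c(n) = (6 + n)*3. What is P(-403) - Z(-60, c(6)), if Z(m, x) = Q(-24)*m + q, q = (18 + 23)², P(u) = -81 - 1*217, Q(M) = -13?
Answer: -2759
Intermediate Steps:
P(u) = -298 (P(u) = -81 - 217 = -298)
q = 1681 (q = 41² = 1681)
c(n) = 18 + 3*n
Z(m, x) = 1681 - 13*m (Z(m, x) = -13*m + 1681 = 1681 - 13*m)
P(-403) - Z(-60, c(6)) = -298 - (1681 - 13*(-60)) = -298 - (1681 + 780) = -298 - 1*2461 = -298 - 2461 = -2759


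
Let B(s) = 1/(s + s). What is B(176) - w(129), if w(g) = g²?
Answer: -5857631/352 ≈ -16641.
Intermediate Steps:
B(s) = 1/(2*s)
B(176) - w(129) = (½)/176 - 1*129² = (½)*(1/176) - 1*16641 = 1/352 - 16641 = -5857631/352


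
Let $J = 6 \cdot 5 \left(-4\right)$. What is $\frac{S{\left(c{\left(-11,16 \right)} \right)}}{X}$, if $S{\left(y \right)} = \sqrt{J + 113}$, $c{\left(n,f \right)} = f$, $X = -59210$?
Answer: $- \frac{i \sqrt{7}}{59210} \approx - 4.4684 \cdot 10^{-5} i$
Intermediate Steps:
$J = -120$ ($J = 30 \left(-4\right) = -120$)
$S{\left(y \right)} = i \sqrt{7}$ ($S{\left(y \right)} = \sqrt{-120 + 113} = \sqrt{-7} = i \sqrt{7}$)
$\frac{S{\left(c{\left(-11,16 \right)} \right)}}{X} = \frac{i \sqrt{7}}{-59210} = i \sqrt{7} \left(- \frac{1}{59210}\right) = - \frac{i \sqrt{7}}{59210}$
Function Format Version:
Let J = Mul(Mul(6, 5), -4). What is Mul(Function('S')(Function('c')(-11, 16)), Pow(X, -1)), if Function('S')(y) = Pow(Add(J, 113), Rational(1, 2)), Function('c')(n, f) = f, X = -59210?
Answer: Mul(Rational(-1, 59210), I, Pow(7, Rational(1, 2))) ≈ Mul(-4.4684e-5, I)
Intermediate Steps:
J = -120 (J = Mul(30, -4) = -120)
Function('S')(y) = Mul(I, Pow(7, Rational(1, 2))) (Function('S')(y) = Pow(Add(-120, 113), Rational(1, 2)) = Pow(-7, Rational(1, 2)) = Mul(I, Pow(7, Rational(1, 2))))
Mul(Function('S')(Function('c')(-11, 16)), Pow(X, -1)) = Mul(Mul(I, Pow(7, Rational(1, 2))), Pow(-59210, -1)) = Mul(Mul(I, Pow(7, Rational(1, 2))), Rational(-1, 59210)) = Mul(Rational(-1, 59210), I, Pow(7, Rational(1, 2)))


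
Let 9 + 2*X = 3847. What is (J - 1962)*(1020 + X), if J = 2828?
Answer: 2545174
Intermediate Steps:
X = 1919 (X = -9/2 + (½)*3847 = -9/2 + 3847/2 = 1919)
(J - 1962)*(1020 + X) = (2828 - 1962)*(1020 + 1919) = 866*2939 = 2545174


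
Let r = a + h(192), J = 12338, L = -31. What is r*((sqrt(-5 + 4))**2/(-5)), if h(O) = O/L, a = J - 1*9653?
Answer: 83043/155 ≈ 535.76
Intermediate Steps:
a = 2685 (a = 12338 - 1*9653 = 12338 - 9653 = 2685)
h(O) = -O/31 (h(O) = O/(-31) = O*(-1/31) = -O/31)
r = 83043/31 (r = 2685 - 1/31*192 = 2685 - 192/31 = 83043/31 ≈ 2678.8)
r*((sqrt(-5 + 4))**2/(-5)) = 83043*((sqrt(-5 + 4))**2/(-5))/31 = 83043*((sqrt(-1))**2*(-1/5))/31 = 83043*(I**2*(-1/5))/31 = 83043*(-1*(-1/5))/31 = (83043/31)*(1/5) = 83043/155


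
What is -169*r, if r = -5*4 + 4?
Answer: 2704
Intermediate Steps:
r = -16 (r = -20 + 4 = -16)
-169*r = -169*(-16) = 2704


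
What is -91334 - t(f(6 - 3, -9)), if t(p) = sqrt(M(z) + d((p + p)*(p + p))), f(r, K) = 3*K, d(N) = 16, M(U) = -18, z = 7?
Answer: -91334 - I*sqrt(2) ≈ -91334.0 - 1.4142*I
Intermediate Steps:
t(p) = I*sqrt(2) (t(p) = sqrt(-18 + 16) = sqrt(-2) = I*sqrt(2))
-91334 - t(f(6 - 3, -9)) = -91334 - I*sqrt(2)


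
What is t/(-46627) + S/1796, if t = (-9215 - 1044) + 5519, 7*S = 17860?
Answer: 31869625/20935523 ≈ 1.5223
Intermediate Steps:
S = 17860/7 (S = (⅐)*17860 = 17860/7 ≈ 2551.4)
t = -4740 (t = -10259 + 5519 = -4740)
t/(-46627) + S/1796 = -4740/(-46627) + (17860/7)/1796 = -4740*(-1/46627) + (17860/7)*(1/1796) = 4740/46627 + 4465/3143 = 31869625/20935523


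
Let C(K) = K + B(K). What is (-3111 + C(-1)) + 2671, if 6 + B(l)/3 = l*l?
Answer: -456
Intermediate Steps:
B(l) = -18 + 3*l**2 (B(l) = -18 + 3*(l*l) = -18 + 3*l**2)
C(K) = -18 + K + 3*K**2 (C(K) = K + (-18 + 3*K**2) = -18 + K + 3*K**2)
(-3111 + C(-1)) + 2671 = (-3111 + (-18 - 1 + 3*(-1)**2)) + 2671 = (-3111 + (-18 - 1 + 3*1)) + 2671 = (-3111 + (-18 - 1 + 3)) + 2671 = (-3111 - 16) + 2671 = -3127 + 2671 = -456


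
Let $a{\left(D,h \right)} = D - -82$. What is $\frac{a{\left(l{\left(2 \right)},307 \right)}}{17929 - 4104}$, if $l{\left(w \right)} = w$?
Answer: $\frac{12}{1975} \approx 0.0060759$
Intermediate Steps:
$a{\left(D,h \right)} = 82 + D$ ($a{\left(D,h \right)} = D + 82 = 82 + D$)
$\frac{a{\left(l{\left(2 \right)},307 \right)}}{17929 - 4104} = \frac{82 + 2}{17929 - 4104} = \frac{84}{17929 - 4104} = \frac{84}{13825} = 84 \cdot \frac{1}{13825} = \frac{12}{1975}$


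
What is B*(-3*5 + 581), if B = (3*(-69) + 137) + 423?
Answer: 199798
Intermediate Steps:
B = 353 (B = (-207 + 137) + 423 = -70 + 423 = 353)
B*(-3*5 + 581) = 353*(-3*5 + 581) = 353*(-15 + 581) = 353*566 = 199798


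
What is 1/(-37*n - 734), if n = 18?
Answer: -1/1400 ≈ -0.00071429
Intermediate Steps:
1/(-37*n - 734) = 1/(-37*18 - 734) = 1/(-666 - 734) = 1/(-1400) = -1/1400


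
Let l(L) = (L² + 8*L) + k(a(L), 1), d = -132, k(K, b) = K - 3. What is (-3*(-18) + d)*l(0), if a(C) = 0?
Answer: 234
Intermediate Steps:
k(K, b) = -3 + K
l(L) = -3 + L² + 8*L (l(L) = (L² + 8*L) + (-3 + 0) = (L² + 8*L) - 3 = -3 + L² + 8*L)
(-3*(-18) + d)*l(0) = (-3*(-18) - 132)*(-3 + 0² + 8*0) = (54 - 132)*(-3 + 0 + 0) = -78*(-3) = 234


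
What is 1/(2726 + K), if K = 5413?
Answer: 1/8139 ≈ 0.00012287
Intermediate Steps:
1/(2726 + K) = 1/(2726 + 5413) = 1/8139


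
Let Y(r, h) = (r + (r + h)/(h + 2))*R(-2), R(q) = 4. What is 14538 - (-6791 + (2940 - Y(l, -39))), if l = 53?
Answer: 688181/37 ≈ 18600.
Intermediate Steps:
Y(r, h) = 4*r + 4*(h + r)/(2 + h) (Y(r, h) = (r + (r + h)/(h + 2))*4 = (r + (h + r)/(2 + h))*4 = 4*r + 4*(h + r)/(2 + h))
14538 - (-6791 + (2940 - Y(l, -39))) = 14538 - (-6791 + (2940 - 4*(-39 + 3*53 - 39*53)/(2 - 39))) = 14538 - (-6791 + (2940 - 4*(-39 + 159 - 2067)/(-37))) = 14538 - (-6791 + (2940 - 4*(-1)*(-1947)/37)) = 14538 - (-6791 + (2940 - 1*7788/37)) = 14538 - (-6791 + (2940 - 7788/37)) = 14538 - (-6791 + 100992/37) = 14538 - 1*(-150275/37) = 14538 + 150275/37 = 688181/37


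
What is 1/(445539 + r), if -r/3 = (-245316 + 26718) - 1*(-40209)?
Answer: 1/980706 ≈ 1.0197e-6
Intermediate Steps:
r = 535167 (r = -3*((-245316 + 26718) - 1*(-40209)) = -3*(-218598 + 40209) = -3*(-178389) = 535167)
1/(445539 + r) = 1/(445539 + 535167) = 1/980706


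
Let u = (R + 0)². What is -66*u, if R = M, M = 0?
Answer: 0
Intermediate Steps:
R = 0
u = 0 (u = (0 + 0)² = 0² = 0)
-66*u = -66*0 = 0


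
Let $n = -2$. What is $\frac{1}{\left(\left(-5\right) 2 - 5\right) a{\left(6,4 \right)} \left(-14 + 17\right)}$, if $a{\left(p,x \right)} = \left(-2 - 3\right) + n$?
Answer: $\frac{1}{315} \approx 0.0031746$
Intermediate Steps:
$a{\left(p,x \right)} = -7$ ($a{\left(p,x \right)} = \left(-2 - 3\right) - 2 = -5 - 2 = -7$)
$\frac{1}{\left(\left(-5\right) 2 - 5\right) a{\left(6,4 \right)} \left(-14 + 17\right)} = \frac{1}{\left(\left(-5\right) 2 - 5\right) \left(- 7 \left(-14 + 17\right)\right)} = \frac{1}{\left(-10 - 5\right) \left(\left(-7\right) 3\right)} = \frac{1}{\left(-15\right) \left(-21\right)} = \frac{1}{315}$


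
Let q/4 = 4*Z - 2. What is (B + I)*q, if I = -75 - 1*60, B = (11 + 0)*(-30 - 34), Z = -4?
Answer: 60408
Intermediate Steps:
B = -704 (B = 11*(-64) = -704)
I = -135 (I = -75 - 60 = -135)
q = -72 (q = 4*(4*(-4) - 2) = 4*(-16 - 2) = 4*(-18) = -72)
(B + I)*q = (-704 - 135)*(-72) = -839*(-72) = 60408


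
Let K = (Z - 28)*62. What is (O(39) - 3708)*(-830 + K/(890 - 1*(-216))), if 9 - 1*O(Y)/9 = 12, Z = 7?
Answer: 245251305/79 ≈ 3.1044e+6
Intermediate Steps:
O(Y) = -27 (O(Y) = 81 - 9*12 = 81 - 108 = -27)
K = -1302 (K = (7 - 28)*62 = -21*62 = -1302)
(O(39) - 3708)*(-830 + K/(890 - 1*(-216))) = (-27 - 3708)*(-830 - 1302/(890 - 1*(-216))) = -3735*(-830 - 1302/(890 + 216)) = -3735*(-830 - 1302/1106) = -3735*(-830 - 1302*1/1106) = -3735*(-830 - 93/79) = -3735*(-65663/79) = 245251305/79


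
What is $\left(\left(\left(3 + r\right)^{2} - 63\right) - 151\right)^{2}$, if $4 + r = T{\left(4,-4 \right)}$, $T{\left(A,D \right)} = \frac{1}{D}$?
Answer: $\frac{11553201}{256} \approx 45130.0$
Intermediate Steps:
$r = - \frac{17}{4}$ ($r = -4 + \frac{1}{-4} = -4 - \frac{1}{4} = - \frac{17}{4} \approx -4.25$)
$\left(\left(\left(3 + r\right)^{2} - 63\right) - 151\right)^{2} = \left(\left(\left(3 - \frac{17}{4}\right)^{2} - 63\right) - 151\right)^{2} = \left(\left(\left(- \frac{5}{4}\right)^{2} - 63\right) - 151\right)^{2} = \left(\left(\frac{25}{16} - 63\right) - 151\right)^{2} = \left(- \frac{983}{16} - 151\right)^{2} = \left(- \frac{3399}{16}\right)^{2} = \frac{11553201}{256}$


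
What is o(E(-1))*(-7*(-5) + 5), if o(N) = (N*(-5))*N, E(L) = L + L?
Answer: -800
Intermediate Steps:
E(L) = 2*L
o(N) = -5*N**2 (o(N) = (-5*N)*N = -5*N**2)
o(E(-1))*(-7*(-5) + 5) = (-5*(2*(-1))**2)*(-7*(-5) + 5) = (-5*(-2)**2)*(35 + 5) = -5*4*40 = -20*40 = -800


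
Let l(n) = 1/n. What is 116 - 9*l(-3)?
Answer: 119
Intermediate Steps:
116 - 9*l(-3) = 116 - 9/(-3) = 116 - 9*(-⅓) = 116 + 3 = 119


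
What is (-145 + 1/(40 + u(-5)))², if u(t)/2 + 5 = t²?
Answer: 134536801/6400 ≈ 21021.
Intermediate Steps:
u(t) = -10 + 2*t²
(-145 + 1/(40 + u(-5)))² = (-145 + 1/(40 + (-10 + 2*(-5)²)))² = (-145 + 1/(40 + (-10 + 2*25)))² = (-145 + 1/(40 + (-10 + 50)))² = (-145 + 1/(40 + 40))² = (-145 + 1/80)² = (-11599/80)² = 134536801/6400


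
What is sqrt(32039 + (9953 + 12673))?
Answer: 29*sqrt(65) ≈ 233.81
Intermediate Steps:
sqrt(32039 + (9953 + 12673)) = sqrt(32039 + 22626) = sqrt(54665) = 29*sqrt(65)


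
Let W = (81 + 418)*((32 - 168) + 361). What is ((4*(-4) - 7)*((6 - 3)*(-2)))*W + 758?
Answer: 15494708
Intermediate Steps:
W = 112275 (W = 499*(-136 + 361) = 499*225 = 112275)
((4*(-4) - 7)*((6 - 3)*(-2)))*W + 758 = ((4*(-4) - 7)*((6 - 3)*(-2)))*112275 + 758 = ((-16 - 7)*(3*(-2)))*112275 + 758 = -23*(-6)*112275 + 758 = 138*112275 + 758 = 15493950 + 758 = 15494708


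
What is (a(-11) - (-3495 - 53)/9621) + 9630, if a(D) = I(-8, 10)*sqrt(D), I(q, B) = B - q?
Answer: 92653778/9621 + 18*I*sqrt(11) ≈ 9630.4 + 59.699*I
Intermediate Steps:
a(D) = 18*sqrt(D) (a(D) = (10 - 1*(-8))*sqrt(D) = (10 + 8)*sqrt(D) = 18*sqrt(D))
(a(-11) - (-3495 - 53)/9621) + 9630 = (18*sqrt(-11) - (-3495 - 53)/9621) + 9630 = (18*(I*sqrt(11)) - (-3548)/9621) + 9630 = (18*I*sqrt(11) - 1*(-3548/9621)) + 9630 = (18*I*sqrt(11) + 3548/9621) + 9630 = (3548/9621 + 18*I*sqrt(11)) + 9630 = 92653778/9621 + 18*I*sqrt(11)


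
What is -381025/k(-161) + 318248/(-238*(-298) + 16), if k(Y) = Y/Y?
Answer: -6757398813/17735 ≈ -3.8102e+5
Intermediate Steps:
k(Y) = 1
-381025/k(-161) + 318248/(-238*(-298) + 16) = -381025/1 + 318248/(-238*(-298) + 16) = -381025*1 + 318248/(70924 + 16) = -381025 + 318248/70940 = -381025 + 318248*(1/70940) = -381025 + 79562/17735 = -6757398813/17735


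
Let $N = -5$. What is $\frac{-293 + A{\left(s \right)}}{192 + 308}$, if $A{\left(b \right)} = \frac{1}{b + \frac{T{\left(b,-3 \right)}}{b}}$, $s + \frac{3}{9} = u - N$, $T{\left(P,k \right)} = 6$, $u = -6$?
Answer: $- \frac{10261}{17500} \approx -0.58634$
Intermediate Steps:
$s = - \frac{4}{3}$ ($s = - \frac{1}{3} - 1 = - \frac{4}{3} \approx -1.3333$)
$A{\left(b \right)} = \frac{1}{b + \frac{6}{b}}$
$\frac{-293 + A{\left(s \right)}}{192 + 308} = \frac{-293 - \frac{4}{3 \left(6 + \left(- \frac{4}{3}\right)^{2}\right)}}{192 + 308} = \frac{-293 - \frac{4}{3 \left(6 + \frac{16}{9}\right)}}{500} = \left(-293 - \frac{4}{3 \cdot \frac{70}{9}}\right) \frac{1}{500} = \left(-293 - \frac{6}{35}\right) \frac{1}{500} = \left(- \frac{10261}{35}\right) \frac{1}{500} = - \frac{10261}{17500}$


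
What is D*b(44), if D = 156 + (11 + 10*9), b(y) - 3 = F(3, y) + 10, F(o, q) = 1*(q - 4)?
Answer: 13621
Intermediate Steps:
F(o, q) = -4 + q (F(o, q) = 1*(-4 + q) = -4 + q)
b(y) = 9 + y (b(y) = 3 + ((-4 + y) + 10) = 3 + (6 + y) = 9 + y)
D = 257 (D = 156 + (11 + 90) = 156 + 101 = 257)
D*b(44) = 257*(9 + 44) = 257*53 = 13621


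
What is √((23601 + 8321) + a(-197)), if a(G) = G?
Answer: 15*√141 ≈ 178.12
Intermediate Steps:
√((23601 + 8321) + a(-197)) = √((23601 + 8321) - 197) = √(31922 - 197) = √31725 = 15*√141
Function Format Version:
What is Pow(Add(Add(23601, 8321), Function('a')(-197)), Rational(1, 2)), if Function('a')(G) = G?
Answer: Mul(15, Pow(141, Rational(1, 2))) ≈ 178.12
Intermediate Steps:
Pow(Add(Add(23601, 8321), Function('a')(-197)), Rational(1, 2)) = Pow(Add(Add(23601, 8321), -197), Rational(1, 2)) = Pow(Add(31922, -197), Rational(1, 2)) = Pow(31725, Rational(1, 2)) = Mul(15, Pow(141, Rational(1, 2)))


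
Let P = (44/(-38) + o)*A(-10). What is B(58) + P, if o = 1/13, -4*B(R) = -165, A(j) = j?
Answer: 51435/988 ≈ 52.060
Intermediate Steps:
B(R) = 165/4 (B(R) = -¼*(-165) = 165/4)
o = 1/13 ≈ 0.076923
P = 2670/247 (P = (44/(-38) + 1/13)*(-10) = (44*(-1/38) + 1/13)*(-10) = (-22/19 + 1/13)*(-10) = -267/247*(-10) = 2670/247 ≈ 10.810)
B(58) + P = 165/4 + 2670/247 = 51435/988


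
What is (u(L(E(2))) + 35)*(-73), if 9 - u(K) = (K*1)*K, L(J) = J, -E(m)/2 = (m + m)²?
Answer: 71540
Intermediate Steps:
E(m) = -8*m² (E(m) = -2*(m + m)² = -2*4*m² = -8*m²)
u(K) = 9 - K² (u(K) = 9 - K*1*K = 9 - K*K = 9 - K²)
(u(L(E(2))) + 35)*(-73) = ((9 - (-8*2²)²) + 35)*(-73) = ((9 - (-8*4)²) + 35)*(-73) = ((9 - 1*(-32)²) + 35)*(-73) = ((9 - 1*1024) + 35)*(-73) = ((9 - 1024) + 35)*(-73) = (-1015 + 35)*(-73) = -980*(-73) = 71540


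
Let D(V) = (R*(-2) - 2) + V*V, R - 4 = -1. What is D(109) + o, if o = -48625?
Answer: -36752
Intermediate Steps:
R = 3 (R = 4 - 1 = 3)
D(V) = -8 + V² (D(V) = (3*(-2) - 2) + V*V = (-6 - 2) + V² = -8 + V²)
D(109) + o = (-8 + 109²) - 48625 = (-8 + 11881) - 48625 = 11873 - 48625 = -36752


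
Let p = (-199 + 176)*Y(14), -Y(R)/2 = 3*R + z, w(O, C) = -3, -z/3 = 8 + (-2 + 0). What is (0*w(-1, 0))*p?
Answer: 0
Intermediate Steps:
z = -18 (z = -3*(8 + (-2 + 0)) = -3*(8 - 2) = -3*6 = -18)
Y(R) = 36 - 6*R (Y(R) = -2*(3*R - 18) = -2*(-18 + 3*R) = 36 - 6*R)
p = 1104 (p = (-199 + 176)*(36 - 6*14) = -23*(36 - 84) = -23*(-48) = 1104)
(0*w(-1, 0))*p = (0*(-3))*1104 = 0*1104 = 0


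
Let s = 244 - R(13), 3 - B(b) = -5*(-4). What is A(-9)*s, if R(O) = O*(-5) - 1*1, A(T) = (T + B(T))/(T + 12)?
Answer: -8060/3 ≈ -2686.7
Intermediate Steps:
B(b) = -17 (B(b) = 3 - (-5)*(-4) = 3 - 1*20 = 3 - 20 = -17)
A(T) = (-17 + T)/(12 + T) (A(T) = (T - 17)/(T + 12) = (-17 + T)/(12 + T))
R(O) = -1 - 5*O (R(O) = -5*O - 1 = -1 - 5*O)
s = 310 (s = 244 - (-1 - 5*13) = 244 - (-1 - 65) = 244 - 1*(-66) = 244 + 66 = 310)
A(-9)*s = ((-17 - 9)/(12 - 9))*310 = (-26/3)*310 = ((1/3)*(-26))*310 = -26/3*310 = -8060/3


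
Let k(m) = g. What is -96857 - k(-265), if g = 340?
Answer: -97197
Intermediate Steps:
k(m) = 340
-96857 - k(-265) = -96857 - 1*340 = -96857 - 340 = -97197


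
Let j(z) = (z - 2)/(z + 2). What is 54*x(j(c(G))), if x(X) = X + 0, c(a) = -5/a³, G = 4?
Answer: -2394/41 ≈ -58.390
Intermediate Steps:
c(a) = -5/a³
j(z) = (-2 + z)/(2 + z)
x(X) = X
54*x(j(c(G))) = 54*((-2 - 5/4³)/(2 - 5/4³)) = 54*((-2 - 5*1/64)/(2 - 5*1/64)) = 54*((-2 - 5/64)/(2 - 5/64)) = 54*(-133/64/(123/64)) = 54*((64/123)*(-133/64)) = 54*(-133/123) = -2394/41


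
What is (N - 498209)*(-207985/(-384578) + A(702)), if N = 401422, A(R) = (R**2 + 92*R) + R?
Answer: -20773330318211935/384578 ≈ -5.4016e+10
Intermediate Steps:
A(R) = R**2 + 93*R
(N - 498209)*(-207985/(-384578) + A(702)) = (401422 - 498209)*(-207985/(-384578) + 702*(93 + 702)) = -96787*(-207985*(-1/384578) + 702*795) = -96787*(207985/384578 + 558090) = -96787*214629344005/384578 = -20773330318211935/384578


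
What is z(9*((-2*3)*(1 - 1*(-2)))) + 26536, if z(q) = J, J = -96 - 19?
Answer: 26421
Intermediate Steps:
J = -115
z(q) = -115
z(9*((-2*3)*(1 - 1*(-2)))) + 26536 = -115 + 26536 = 26421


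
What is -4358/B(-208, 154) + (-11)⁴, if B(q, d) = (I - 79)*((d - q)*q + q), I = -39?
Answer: 65221787597/4454736 ≈ 14641.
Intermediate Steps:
B(q, d) = -118*q - 118*q*(d - q) (B(q, d) = (-39 - 79)*((d - q)*q + q) = -118*(q*(d - q) + q) = -118*(q + q*(d - q)) = -118*q - 118*q*(d - q))
-4358/B(-208, 154) + (-11)⁴ = -4358*(-1/(24544*(-1 - 208 - 1*154))) + (-11)⁴ = -4358*(-1/(24544*(-1 - 208 - 154))) + 14641 = -4358/(118*(-208)*(-363)) + 14641 = -4358/8909472 + 14641 = -4358*1/8909472 + 14641 = -2179/4454736 + 14641 = 65221787597/4454736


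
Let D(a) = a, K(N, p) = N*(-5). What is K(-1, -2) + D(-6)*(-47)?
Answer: 287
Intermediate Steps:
K(N, p) = -5*N
K(-1, -2) + D(-6)*(-47) = -5*(-1) - 6*(-47) = 5 + 282 = 287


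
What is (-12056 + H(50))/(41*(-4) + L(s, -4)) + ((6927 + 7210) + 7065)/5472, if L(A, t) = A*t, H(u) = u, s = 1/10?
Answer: 28826017/374832 ≈ 76.904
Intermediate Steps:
s = ⅒ ≈ 0.10000
(-12056 + H(50))/(41*(-4) + L(s, -4)) + ((6927 + 7210) + 7065)/5472 = (-12056 + 50)/(41*(-4) + (⅒)*(-4)) + ((6927 + 7210) + 7065)/5472 = -12006/(-164 - ⅖) + (14137 + 7065)*(1/5472) = -12006/(-822/5) + 21202*(1/5472) = -12006*(-5/822) + 10601/2736 = 10005/137 + 10601/2736 = 28826017/374832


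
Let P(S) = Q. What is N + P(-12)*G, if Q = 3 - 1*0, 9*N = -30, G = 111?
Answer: 989/3 ≈ 329.67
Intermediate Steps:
N = -10/3 (N = (⅑)*(-30) = -10/3 ≈ -3.3333)
Q = 3 (Q = 3 + 0 = 3)
P(S) = 3
N + P(-12)*G = -10/3 + 3*111 = -10/3 + 333 = 989/3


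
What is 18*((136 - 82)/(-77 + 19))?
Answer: -486/29 ≈ -16.759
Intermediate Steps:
18*((136 - 82)/(-77 + 19)) = 18*(54/(-58)) = 18*(54*(-1/58)) = 18*(-27/29) = -486/29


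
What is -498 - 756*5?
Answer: -4278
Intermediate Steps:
-498 - 756*5 = -498 - 27*140 = -498 - 3780 = -4278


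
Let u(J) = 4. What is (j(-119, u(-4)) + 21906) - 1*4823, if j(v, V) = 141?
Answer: 17224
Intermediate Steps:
(j(-119, u(-4)) + 21906) - 1*4823 = (141 + 21906) - 1*4823 = 22047 - 4823 = 17224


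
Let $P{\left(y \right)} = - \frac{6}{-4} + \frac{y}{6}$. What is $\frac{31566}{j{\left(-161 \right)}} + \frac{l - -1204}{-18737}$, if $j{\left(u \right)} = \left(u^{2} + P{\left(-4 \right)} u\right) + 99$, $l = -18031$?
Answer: $\frac{6162198357}{2910137155} \approx 2.1175$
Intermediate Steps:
$P{\left(y \right)} = \frac{3}{2} + \frac{y}{6}$ ($P{\left(y \right)} = \left(-6\right) \left(- \frac{1}{4}\right) + y \frac{1}{6} = \frac{3}{2} + \frac{y}{6}$)
$j{\left(u \right)} = 99 + u^{2} + \frac{5 u}{6}$ ($j{\left(u \right)} = \left(u^{2} + \left(\frac{3}{2} + \frac{1}{6} \left(-4\right)\right) u\right) + 99 = \left(u^{2} + \left(\frac{3}{2} - \frac{2}{3}\right) u\right) + 99 = \left(u^{2} + \frac{5 u}{6}\right) + 99 = 99 + u^{2} + \frac{5 u}{6}$)
$\frac{31566}{j{\left(-161 \right)}} + \frac{l - -1204}{-18737} = \frac{31566}{99 + \left(-161\right)^{2} + \frac{5}{6} \left(-161\right)} + \frac{-18031 - -1204}{-18737} = \frac{31566}{99 + 25921 - \frac{805}{6}} + \left(-18031 + 1204\right) \left(- \frac{1}{18737}\right) = \frac{31566}{\frac{155315}{6}} - - \frac{16827}{18737} = 31566 \cdot \frac{6}{155315} + \frac{16827}{18737} = \frac{189396}{155315} + \frac{16827}{18737} = \frac{6162198357}{2910137155}$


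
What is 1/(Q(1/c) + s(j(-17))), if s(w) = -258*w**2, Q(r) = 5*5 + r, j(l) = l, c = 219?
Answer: -219/16323602 ≈ -1.3416e-5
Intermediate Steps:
Q(r) = 25 + r
1/(Q(1/c) + s(j(-17))) = 1/((25 + 1/219) - 258*(-17)**2) = 1/((25 + 1/219) - 258*289) = 1/(5476/219 - 74562) = 1/(-16323602/219) = -219/16323602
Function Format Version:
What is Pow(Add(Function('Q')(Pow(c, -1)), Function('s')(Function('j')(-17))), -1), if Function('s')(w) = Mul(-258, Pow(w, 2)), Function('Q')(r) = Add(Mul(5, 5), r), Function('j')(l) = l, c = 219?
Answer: Rational(-219, 16323602) ≈ -1.3416e-5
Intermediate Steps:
Function('Q')(r) = Add(25, r)
Pow(Add(Function('Q')(Pow(c, -1)), Function('s')(Function('j')(-17))), -1) = Pow(Add(Add(25, Pow(219, -1)), Mul(-258, Pow(-17, 2))), -1) = Pow(Add(Add(25, Rational(1, 219)), Mul(-258, 289)), -1) = Pow(Add(Rational(5476, 219), -74562), -1) = Pow(Rational(-16323602, 219), -1) = Rational(-219, 16323602)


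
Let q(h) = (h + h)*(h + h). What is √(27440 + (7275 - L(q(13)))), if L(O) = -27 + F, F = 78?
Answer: 2*√8666 ≈ 186.18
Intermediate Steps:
q(h) = 4*h² (q(h) = (2*h)*(2*h) = 4*h²)
L(O) = 51 (L(O) = -27 + 78 = 51)
√(27440 + (7275 - L(q(13)))) = √(27440 + (7275 - 1*51)) = √(27440 + (7275 - 51)) = √(27440 + 7224) = √34664 = 2*√8666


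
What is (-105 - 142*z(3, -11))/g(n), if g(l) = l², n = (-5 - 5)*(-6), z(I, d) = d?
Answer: 1457/3600 ≈ 0.40472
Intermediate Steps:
n = 60 (n = -10*(-6) = 60)
(-105 - 142*z(3, -11))/g(n) = (-105 - 142*(-11))/(60²) = (-105 + 1562)/3600 = 1457*(1/3600) = 1457/3600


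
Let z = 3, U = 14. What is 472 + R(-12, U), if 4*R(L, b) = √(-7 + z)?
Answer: 472 + I/2 ≈ 472.0 + 0.5*I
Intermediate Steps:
R(L, b) = I/2 (R(L, b) = √(-7 + 3)/4 = √(-4)/4 = (2*I)/4 = I/2)
472 + R(-12, U) = 472 + I/2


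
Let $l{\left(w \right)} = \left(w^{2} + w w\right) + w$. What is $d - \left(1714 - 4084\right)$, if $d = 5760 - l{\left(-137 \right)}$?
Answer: $-29271$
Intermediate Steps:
$l{\left(w \right)} = w + 2 w^{2}$ ($l{\left(w \right)} = \left(w^{2} + w^{2}\right) + w = 2 w^{2} + w = w + 2 w^{2}$)
$d = -31641$ ($d = 5760 - - 137 \left(1 + 2 \left(-137\right)\right) = 5760 - - 137 \left(1 - 274\right) = 5760 - \left(-137\right) \left(-273\right) = 5760 - 37401 = -31641$)
$d - \left(1714 - 4084\right) = -31641 - \left(1714 - 4084\right) = -31641 - -2370 = -31641 + 2370 = -29271$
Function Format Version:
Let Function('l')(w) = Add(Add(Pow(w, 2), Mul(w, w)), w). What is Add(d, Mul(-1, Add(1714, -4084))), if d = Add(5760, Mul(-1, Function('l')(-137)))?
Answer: -29271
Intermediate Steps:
Function('l')(w) = Add(w, Mul(2, Pow(w, 2))) (Function('l')(w) = Add(Add(Pow(w, 2), Pow(w, 2)), w) = Add(Mul(2, Pow(w, 2)), w) = Add(w, Mul(2, Pow(w, 2))))
d = -31641 (d = Add(5760, Mul(-1, Mul(-137, Add(1, Mul(2, -137))))) = Add(5760, Mul(-1, Mul(-137, Add(1, -274)))) = Add(5760, Mul(-1, Mul(-137, -273))) = Add(5760, Mul(-1, 37401)) = Add(5760, -37401) = -31641)
Add(d, Mul(-1, Add(1714, -4084))) = Add(-31641, Mul(-1, Add(1714, -4084))) = Add(-31641, Mul(-1, -2370)) = Add(-31641, 2370) = -29271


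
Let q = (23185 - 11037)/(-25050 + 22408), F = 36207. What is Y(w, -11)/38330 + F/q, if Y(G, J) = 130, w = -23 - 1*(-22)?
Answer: -183330191389/23281642 ≈ -7874.5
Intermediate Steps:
w = -1 (w = -23 + 22 = -1)
q = -6074/1321 (q = 12148/(-2642) = 12148*(-1/2642) = -6074/1321 ≈ -4.5980)
Y(w, -11)/38330 + F/q = 130/38330 + 36207/(-6074/1321) = 130*(1/38330) + 36207*(-1321/6074) = 13/3833 - 47829447/6074 = -183330191389/23281642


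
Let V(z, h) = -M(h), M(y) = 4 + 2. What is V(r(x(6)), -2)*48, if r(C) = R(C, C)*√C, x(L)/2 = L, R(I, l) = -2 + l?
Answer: -288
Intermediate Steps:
M(y) = 6
x(L) = 2*L
r(C) = √C*(-2 + C) (r(C) = (-2 + C)*√C = √C*(-2 + C))
V(z, h) = -6 (V(z, h) = -1*6 = -6)
V(r(x(6)), -2)*48 = -6*48 = -288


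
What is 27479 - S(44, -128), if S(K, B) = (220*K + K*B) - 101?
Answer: 23532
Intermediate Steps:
S(K, B) = -101 + 220*K + B*K (S(K, B) = (220*K + B*K) - 101 = -101 + 220*K + B*K)
27479 - S(44, -128) = 27479 - (-101 + 220*44 - 128*44) = 27479 - (-101 + 9680 - 5632) = 27479 - 1*3947 = 27479 - 3947 = 23532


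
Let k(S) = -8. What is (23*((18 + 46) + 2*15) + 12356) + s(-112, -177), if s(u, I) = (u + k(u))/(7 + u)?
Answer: 101634/7 ≈ 14519.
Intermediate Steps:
s(u, I) = (-8 + u)/(7 + u) (s(u, I) = (u - 8)/(7 + u) = (-8 + u)/(7 + u))
(23*((18 + 46) + 2*15) + 12356) + s(-112, -177) = (23*((18 + 46) + 2*15) + 12356) + (-8 - 112)/(7 - 112) = (23*(64 + 30) + 12356) - 120/(-105) = (23*94 + 12356) - 1/105*(-120) = (2162 + 12356) + 8/7 = 14518 + 8/7 = 101634/7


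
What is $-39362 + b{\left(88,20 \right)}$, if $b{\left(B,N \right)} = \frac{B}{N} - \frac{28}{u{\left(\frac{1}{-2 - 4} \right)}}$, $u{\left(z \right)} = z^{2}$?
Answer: $- \frac{201828}{5} \approx -40366.0$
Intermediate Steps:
$b{\left(B,N \right)} = -1008 + \frac{B}{N}$ ($b{\left(B,N \right)} = \frac{B}{N} - \frac{28}{\left(\frac{1}{-2 - 4}\right)^{2}} = \frac{B}{N} - \frac{28}{\left(\frac{1}{-6}\right)^{2}} = \frac{B}{N} - \frac{28}{\left(- \frac{1}{6}\right)^{2}} = \frac{B}{N} - 28 \frac{1}{\frac{1}{36}} = \frac{B}{N} - 1008 = -1008 + \frac{B}{N}$)
$-39362 + b{\left(88,20 \right)} = -39362 - \left(1008 - \frac{88}{20}\right) = -39362 + \left(-1008 + 88 \cdot \frac{1}{20}\right) = -39362 + \left(-1008 + \frac{22}{5}\right) = -39362 - \frac{5018}{5} = - \frac{201828}{5}$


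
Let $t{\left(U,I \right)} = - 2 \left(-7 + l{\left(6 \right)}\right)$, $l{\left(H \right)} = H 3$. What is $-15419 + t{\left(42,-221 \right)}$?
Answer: $-15441$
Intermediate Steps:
$l{\left(H \right)} = 3 H$
$t{\left(U,I \right)} = -22$ ($t{\left(U,I \right)} = - 2 \left(-7 + 3 \cdot 6\right) = - 2 \left(-7 + 18\right) = \left(-2\right) 11 = -22$)
$-15419 + t{\left(42,-221 \right)} = -15419 - 22 = -15441$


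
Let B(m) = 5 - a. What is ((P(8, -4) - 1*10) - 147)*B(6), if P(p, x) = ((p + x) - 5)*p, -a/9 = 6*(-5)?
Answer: 43725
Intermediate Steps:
a = 270 (a = -54*(-5) = -9*(-30) = 270)
B(m) = -265 (B(m) = 5 - 1*270 = 5 - 270 = -265)
P(p, x) = p*(-5 + p + x) (P(p, x) = (-5 + p + x)*p = p*(-5 + p + x))
((P(8, -4) - 1*10) - 147)*B(6) = ((8*(-5 + 8 - 4) - 1*10) - 147)*(-265) = ((8*(-1) - 10) - 147)*(-265) = ((-8 - 10) - 147)*(-265) = (-18 - 147)*(-265) = -165*(-265) = 43725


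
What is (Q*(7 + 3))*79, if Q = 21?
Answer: 16590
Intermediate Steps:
(Q*(7 + 3))*79 = (21*(7 + 3))*79 = (21*10)*79 = 210*79 = 16590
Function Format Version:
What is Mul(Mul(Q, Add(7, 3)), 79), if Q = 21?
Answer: 16590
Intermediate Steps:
Mul(Mul(Q, Add(7, 3)), 79) = Mul(Mul(21, Add(7, 3)), 79) = Mul(Mul(21, 10), 79) = Mul(210, 79) = 16590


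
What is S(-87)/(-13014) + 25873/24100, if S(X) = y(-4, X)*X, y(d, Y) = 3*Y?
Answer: -16177/24100 ≈ -0.67124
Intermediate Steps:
S(X) = 3*X² (S(X) = (3*X)*X = 3*X²)
S(-87)/(-13014) + 25873/24100 = (3*(-87)²)/(-13014) + 25873/24100 = (3*7569)*(-1/13014) + 25873*(1/24100) = 22707*(-1/13014) + 25873/24100 = -841/482 + 25873/24100 = -16177/24100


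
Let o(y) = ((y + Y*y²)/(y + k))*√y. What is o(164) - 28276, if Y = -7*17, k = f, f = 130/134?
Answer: -28276 - 428861640*√41/11053 ≈ -2.7672e+5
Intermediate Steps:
f = 65/67 (f = 130*(1/134) = 65/67 ≈ 0.97015)
k = 65/67 ≈ 0.97015
Y = -119
o(y) = √y*(y - 119*y²)/(65/67 + y) (o(y) = ((y - 119*y²)/(y + 65/67))*√y = ((y - 119*y²)/(65/67 + y))*√y = √y*(y - 119*y²)/(65/67 + y))
o(164) - 28276 = 164^(3/2)*(67 - 7973*164)/(65 + 67*164) - 28276 = (328*√41)*(67 - 1307572)/(65 + 10988) - 28276 = (328*√41)*(-1307505)/11053 - 28276 = (328*√41)*(1/11053)*(-1307505) - 28276 = -428861640*√41/11053 - 28276 = -28276 - 428861640*√41/11053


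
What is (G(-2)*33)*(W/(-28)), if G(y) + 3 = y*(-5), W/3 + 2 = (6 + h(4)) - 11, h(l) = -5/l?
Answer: 3267/16 ≈ 204.19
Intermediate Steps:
W = -99/4 (W = -6 + 3*((6 - 5/4) - 11) = -6 + 3*(19/4 - 11) = -6 + 3*(-25/4) = -6 - 75/4 = -99/4 ≈ -24.750)
G(y) = -3 - 5*y (G(y) = -3 + y*(-5) = -3 - 5*y)
(G(-2)*33)*(W/(-28)) = ((-3 - 5*(-2))*33)*(-99/4/(-28)) = ((-3 + 10)*33)*(-99/4*(-1/28)) = (7*33)*(99/112) = 231*(99/112) = 3267/16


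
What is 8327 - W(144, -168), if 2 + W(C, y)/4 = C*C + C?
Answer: -75185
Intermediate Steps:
W(C, y) = -8 + 4*C + 4*C² (W(C, y) = -8 + 4*(C*C + C) = -8 + 4*(C² + C) = -8 + 4*(C + C²) = -8 + (4*C + 4*C²) = -8 + 4*C + 4*C²)
8327 - W(144, -168) = 8327 - (-8 + 4*144 + 4*144²) = 8327 - (-8 + 576 + 4*20736) = 8327 - (-8 + 576 + 82944) = 8327 - 1*83512 = 8327 - 83512 = -75185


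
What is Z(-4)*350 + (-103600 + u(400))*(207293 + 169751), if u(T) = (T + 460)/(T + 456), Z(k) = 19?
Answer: -4179566905020/107 ≈ -3.9061e+10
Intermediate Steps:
u(T) = (460 + T)/(456 + T)
Z(-4)*350 + (-103600 + u(400))*(207293 + 169751) = 19*350 + (-103600 + (460 + 400)/(456 + 400))*(207293 + 169751) = 6650 + (-103600 + 860/856)*377044 = 6650 + (-103600 + (1/856)*860)*377044 = 6650 + (-103600 + 215/214)*377044 = 6650 - 22170185/214*377044 = 6650 - 4179567616570/107 = -4179566905020/107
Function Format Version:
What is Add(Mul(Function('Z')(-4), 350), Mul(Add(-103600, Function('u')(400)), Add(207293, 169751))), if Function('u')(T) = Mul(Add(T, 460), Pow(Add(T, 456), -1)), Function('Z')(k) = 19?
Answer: Rational(-4179566905020, 107) ≈ -3.9061e+10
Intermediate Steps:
Function('u')(T) = Mul(Pow(Add(456, T), -1), Add(460, T)) (Function('u')(T) = Mul(Add(460, T), Pow(Add(456, T), -1)) = Mul(Pow(Add(456, T), -1), Add(460, T)))
Add(Mul(Function('Z')(-4), 350), Mul(Add(-103600, Function('u')(400)), Add(207293, 169751))) = Add(Mul(19, 350), Mul(Add(-103600, Mul(Pow(Add(456, 400), -1), Add(460, 400))), Add(207293, 169751))) = Add(6650, Mul(Add(-103600, Mul(Pow(856, -1), 860)), 377044)) = Add(6650, Mul(Add(-103600, Mul(Rational(1, 856), 860)), 377044)) = Add(6650, Mul(Add(-103600, Rational(215, 214)), 377044)) = Add(6650, Mul(Rational(-22170185, 214), 377044)) = Add(6650, Rational(-4179567616570, 107)) = Rational(-4179566905020, 107)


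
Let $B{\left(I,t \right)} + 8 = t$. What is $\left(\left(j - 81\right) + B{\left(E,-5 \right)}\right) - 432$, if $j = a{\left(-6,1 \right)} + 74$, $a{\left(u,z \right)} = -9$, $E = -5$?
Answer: $-461$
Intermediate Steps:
$B{\left(I,t \right)} = -8 + t$
$j = 65$ ($j = -9 + 74 = 65$)
$\left(\left(j - 81\right) + B{\left(E,-5 \right)}\right) - 432 = \left(\left(65 - 81\right) - 13\right) - 432 = \left(-16 - 13\right) - 432 = -29 - 432 = -461$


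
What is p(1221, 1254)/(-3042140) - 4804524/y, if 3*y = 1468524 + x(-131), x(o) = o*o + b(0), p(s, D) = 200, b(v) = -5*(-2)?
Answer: -2192420053154/225984609365 ≈ -9.7016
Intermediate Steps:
b(v) = 10
x(o) = 10 + o² (x(o) = o*o + 10 = o² + 10 = 10 + o²)
y = 1485695/3 (y = (1468524 + (10 + (-131)²))/3 = (1468524 + (10 + 17161))/3 = (1468524 + 17171)/3 = (⅓)*1485695 = 1485695/3 ≈ 4.9523e+5)
p(1221, 1254)/(-3042140) - 4804524/y = 200/(-3042140) - 4804524/1485695/3 = 200*(-1/3042140) - 4804524*3/1485695 = -10/152107 - 14413572/1485695 = -2192420053154/225984609365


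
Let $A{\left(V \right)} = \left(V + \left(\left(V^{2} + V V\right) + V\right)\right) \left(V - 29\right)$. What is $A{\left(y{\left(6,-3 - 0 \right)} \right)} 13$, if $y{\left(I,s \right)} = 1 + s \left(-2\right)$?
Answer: $-32032$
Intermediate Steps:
$y{\left(I,s \right)} = 1 - 2 s$
$A{\left(V \right)} = \left(-29 + V\right) \left(2 V + 2 V^{2}\right)$ ($A{\left(V \right)} = \left(V + \left(\left(V^{2} + V^{2}\right) + V\right)\right) \left(-29 + V\right) = \left(V + \left(2 V^{2} + V\right)\right) \left(-29 + V\right) = \left(V + \left(V + 2 V^{2}\right)\right) \left(-29 + V\right) = \left(2 V + 2 V^{2}\right) \left(-29 + V\right) = \left(-29 + V\right) \left(2 V + 2 V^{2}\right)$)
$A{\left(y{\left(6,-3 - 0 \right)} \right)} 13 = 2 \left(1 - 2 \left(-3 - 0\right)\right) \left(-29 + \left(1 - 2 \left(-3 - 0\right)\right)^{2} - 28 \left(1 - 2 \left(-3 - 0\right)\right)\right) 13 = 2 \left(1 - 2 \left(-3 + 0\right)\right) \left(-29 + \left(1 - 2 \left(-3 + 0\right)\right)^{2} - 28 \left(1 - 2 \left(-3 + 0\right)\right)\right) 13 = 2 \left(1 - -6\right) \left(-29 + \left(1 - -6\right)^{2} - 28 \left(1 - -6\right)\right) 13 = 2 \left(1 + 6\right) \left(-29 + \left(1 + 6\right)^{2} - 28 \left(1 + 6\right)\right) 13 = 2 \cdot 7 \left(-29 + 7^{2} - 196\right) 13 = 2 \cdot 7 \left(-29 + 49 - 196\right) 13 = 2 \cdot 7 \left(-176\right) 13 = \left(-2464\right) 13 = -32032$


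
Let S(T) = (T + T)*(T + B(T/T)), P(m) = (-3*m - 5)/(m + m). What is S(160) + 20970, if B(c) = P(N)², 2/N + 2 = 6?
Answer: 85690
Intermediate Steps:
N = ½ (N = 2/(-2 + 6) = 2/4 = 2*(¼) = ½ ≈ 0.50000)
P(m) = (-5 - 3*m)/(2*m) (P(m) = (-5 - 3*m)/((2*m)) = (-5 - 3*m)*(1/(2*m)) = (-5 - 3*m)/(2*m))
B(c) = 169/4 (B(c) = ((-5 - 3*½)/(2*(½)))² = ((½)*2*(-5 - 3/2))² = ((½)*2*(-13/2))² = (-13/2)² = 169/4)
S(T) = 2*T*(169/4 + T) (S(T) = (T + T)*(T + 169/4) = (2*T)*(169/4 + T) = 2*T*(169/4 + T))
S(160) + 20970 = (½)*160*(169 + 4*160) + 20970 = (½)*160*(169 + 640) + 20970 = (½)*160*809 + 20970 = 64720 + 20970 = 85690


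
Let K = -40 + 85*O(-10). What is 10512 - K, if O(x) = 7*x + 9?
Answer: 15737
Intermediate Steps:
O(x) = 9 + 7*x
K = -5225 (K = -40 + 85*(9 + 7*(-10)) = -40 + 85*(9 - 70) = -40 + 85*(-61) = -40 - 5185 = -5225)
10512 - K = 10512 - 1*(-5225) = 10512 + 5225 = 15737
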